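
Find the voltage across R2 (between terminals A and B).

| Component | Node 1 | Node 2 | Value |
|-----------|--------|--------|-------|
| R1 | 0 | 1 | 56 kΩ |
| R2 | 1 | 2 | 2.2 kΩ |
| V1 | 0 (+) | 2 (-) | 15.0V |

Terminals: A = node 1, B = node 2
R1 and R2 are in series across V1 (node 0 → node 1 → node 2), and the output A–B is taken across R2, so this is a voltage divider.
Series current: I = V1/(R1 + R2) = 15/(56000 + 2200) = 15/58200 = 0.0002577 A
V_R2 = I × R2 = V1 × R2/(R1 + R2) = 15 × 2200/58200 = 0.567 V

Final answer: 0.567 V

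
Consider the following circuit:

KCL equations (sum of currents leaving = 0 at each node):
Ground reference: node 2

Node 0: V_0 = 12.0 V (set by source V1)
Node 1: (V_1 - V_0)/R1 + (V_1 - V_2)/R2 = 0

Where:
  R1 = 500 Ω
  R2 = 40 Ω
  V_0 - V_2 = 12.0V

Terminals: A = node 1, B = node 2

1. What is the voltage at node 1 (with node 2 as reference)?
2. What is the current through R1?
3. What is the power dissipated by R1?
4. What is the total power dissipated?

Nodal analysis, taking node 2 as the 0 V reference.
Source V1 fixes V_0 = 12 V.
KCL at each unknown node (sum of currents leaving = 0; resistances in Ω):
  Node 1: (V_1 - 12)/500 + (V_1 - 0)/40 = 0
Collecting terms: 0.027 × V_1 = 0.024  =>  V_1 = 0.8889 V
Part 1:
  Read off the nodal solution: V_1 = 0.8889 V
Part 2:
  I_R1 = (V_0 - V_1)/R1 = (12 - 0.8889)/500 = 0.02222 A
  Magnitude: I_R1 = 0.02222 A
Part 3:
  I_R1 = (V_0 - V_1)/R1 = (12 - 0.8889)/500 = 0.02222 A
  P_R1 = I_R1² × R1 = (0.02222)² × 500 = 0.2469 W
Part 4:
  Power in each resistor, P = (ΔV)²/R:
    P_R1 = (12 - 0.8889)²/500 = 0.2469 W
    P_R2 = (0.8889 - 0)²/40 = 0.01975 W
  P_total = P_R1 + P_R2 = 0.2667 W

Final answers:
1. V_1 = 0.8889 V
2. I_R1 = 0.02222 A
3. P_R1 = 0.2469 W
4. P_total = 0.2667 W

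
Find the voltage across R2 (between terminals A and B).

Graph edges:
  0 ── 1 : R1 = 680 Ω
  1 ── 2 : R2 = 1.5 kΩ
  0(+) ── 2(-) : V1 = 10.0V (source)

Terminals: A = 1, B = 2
R1 and R2 are in series across V1 (node 0 → node 1 → node 2), and the output A–B is taken across R2, so this is a voltage divider.
Series current: I = V1/(R1 + R2) = 10/(680 + 1500) = 10/2180 = 0.004587 A
V_R2 = I × R2 = V1 × R2/(R1 + R2) = 10 × 1500/2180 = 6.881 V

Final answer: 6.881 V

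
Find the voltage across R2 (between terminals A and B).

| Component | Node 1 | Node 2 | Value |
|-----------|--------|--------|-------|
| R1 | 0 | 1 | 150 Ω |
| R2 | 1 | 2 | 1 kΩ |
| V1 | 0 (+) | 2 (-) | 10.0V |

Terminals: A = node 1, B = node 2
R1 and R2 are in series across V1 (node 0 → node 1 → node 2), and the output A–B is taken across R2, so this is a voltage divider.
Series current: I = V1/(R1 + R2) = 10/(150 + 1000) = 10/1150 = 0.008696 A
V_R2 = I × R2 = V1 × R2/(R1 + R2) = 10 × 1000/1150 = 8.696 V

Final answer: 8.696 V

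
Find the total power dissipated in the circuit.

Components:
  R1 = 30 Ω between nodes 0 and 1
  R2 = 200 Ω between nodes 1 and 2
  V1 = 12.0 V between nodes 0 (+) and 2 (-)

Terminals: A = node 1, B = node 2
Nodal analysis, taking node 2 as the 0 V reference.
Source V1 fixes V_0 = 12 V.
KCL at each unknown node (sum of currents leaving = 0; resistances in Ω):
  Node 1: (V_1 - 12)/30 + (V_1 - 0)/200 = 0
Collecting terms: 0.03833 × V_1 = 0.4  =>  V_1 = 10.43 V
Power in each resistor, P = (ΔV)²/R:
  P_R1 = (12 - 10.43)²/30 = 0.08166 W
  P_R2 = (10.43 - 0)²/200 = 0.5444 W
P_total = P_R1 + P_R2 = 0.6261 W

Final answer: 0.6261 W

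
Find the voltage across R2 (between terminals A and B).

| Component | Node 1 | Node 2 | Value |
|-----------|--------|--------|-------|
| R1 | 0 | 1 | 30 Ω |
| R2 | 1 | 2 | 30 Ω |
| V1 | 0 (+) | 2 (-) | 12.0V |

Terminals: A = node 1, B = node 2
R1 and R2 are in series across V1 (node 0 → node 1 → node 2), and the output A–B is taken across R2, so this is a voltage divider.
Series current: I = V1/(R1 + R2) = 12/(30 + 30) = 12/60 = 0.2 A
V_R2 = I × R2 = V1 × R2/(R1 + R2) = 12 × 30/60 = 6 V

Final answer: 6 V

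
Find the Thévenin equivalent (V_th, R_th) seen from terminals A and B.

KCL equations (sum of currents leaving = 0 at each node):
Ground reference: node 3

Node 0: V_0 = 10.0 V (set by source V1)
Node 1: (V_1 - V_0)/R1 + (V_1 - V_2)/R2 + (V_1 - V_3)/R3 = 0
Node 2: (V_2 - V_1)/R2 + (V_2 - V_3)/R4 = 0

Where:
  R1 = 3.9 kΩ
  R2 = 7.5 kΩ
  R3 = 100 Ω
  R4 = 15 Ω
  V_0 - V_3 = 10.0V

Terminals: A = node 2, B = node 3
Step 1 — V_th is the open-circuit voltage V_A - V_B (nothing connected across the terminals).
Nodal analysis, taking node 3 as the 0 V reference.
Source V1 fixes V_0 = 10 V.
KCL at each unknown node (sum of currents leaving = 0; resistances in Ω):
  Node 1: (V_1 - 10)/3900 + (V_1 - V_2)/7500 + (V_1 - 0)/100 = 0
  Node 2: (V_2 - V_1)/7500 + (V_2 - 0)/15 = 0
Collecting terms (coefficients in siemens):
  0.01039·V_1 - 0.0001333·V_2 = 0.002564
  0.0668·V_2 - 0.0001333·V_1 = 0
Determinant D = (0.01039)(0.0668) - (-0.0001333)(-0.0001333) = 0.000694
V_1 = [(0.002564)(0.0668) - (-0.0001333)(0)]/D = 0.2468 V
V_2 = [(0.01039)(0) - (0.002564)(-0.0001333)]/D = 0.0004926 V
V_th = V_2 - V_3 = 0.0004926 - 0 = 0.0004926 V
Step 2 — R_th: zero the source — replace V1 by a short circuit (node 3 merges into node 0) — and find the resistance seen between A (node 2) and B (node 0).
Reduce the network between node 2 (A) and node 0 (B) by series/parallel combination:
  Rp1 = R1 ‖ R3 (parallel, both between nodes 0 and 1) = 1/(1/3900 + 1/100) = 97.5 Ω
  Rs1 = R2 + Rp1 (series, joined only at node 1) = 7500 + 97.5 = 7598 Ω
  Rp2 = R4 ‖ Rs1 (parallel, both between nodes 0 and 2) = 1/(1/15 + 1/7598) = 14.97 Ω
R_th = 14.97 Ω

Final answer: V_th = 0.0004926 V, R_th = 14.97 Ω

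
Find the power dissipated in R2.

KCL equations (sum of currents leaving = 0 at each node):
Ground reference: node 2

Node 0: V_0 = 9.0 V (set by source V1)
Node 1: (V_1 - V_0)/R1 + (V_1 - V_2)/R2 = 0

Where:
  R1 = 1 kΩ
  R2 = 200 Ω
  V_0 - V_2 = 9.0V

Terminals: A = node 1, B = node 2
Nodal analysis, taking node 2 as the 0 V reference.
Source V1 fixes V_0 = 9 V.
KCL at each unknown node (sum of currents leaving = 0; resistances in Ω):
  Node 1: (V_1 - 9)/1000 + (V_1 - 0)/200 = 0
Collecting terms: 0.006 × V_1 = 0.009  =>  V_1 = 1.5 V
I_R2 = (V_1 - V_2)/R2 = (1.5 - 0)/200 = 0.0075 A
P_R2 = I_R2² × R2 = (0.0075)² × 200 = 0.01125 W

Final answer: 0.01125 W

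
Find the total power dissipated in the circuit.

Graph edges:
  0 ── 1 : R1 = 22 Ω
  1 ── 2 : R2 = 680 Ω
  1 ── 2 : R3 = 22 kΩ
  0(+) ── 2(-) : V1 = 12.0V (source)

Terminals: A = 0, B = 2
Nodal analysis, taking node 2 as the 0 V reference.
Source V1 fixes V_0 = 12 V.
KCL at each unknown node (sum of currents leaving = 0; resistances in Ω):
  Node 1: (V_1 - 12)/22 + (V_1 - 0)/680 + (V_1 - 0)/22000 = 0
Collecting terms: 0.04697 × V_1 = 0.5455  =>  V_1 = 11.61 V
Power in each resistor, P = (ΔV)²/R:
  P_R1 = (12 - 11.61)²/22 = 0.006819 W
  P_R2 = (11.61 - 0)²/680 = 0.1983 W
  P_R3 = (11.61 - 0)²/22000 = 0.00613 W
P_total = P_R1 + P_R2 + P_R3 = 0.2113 W

Final answer: 0.2113 W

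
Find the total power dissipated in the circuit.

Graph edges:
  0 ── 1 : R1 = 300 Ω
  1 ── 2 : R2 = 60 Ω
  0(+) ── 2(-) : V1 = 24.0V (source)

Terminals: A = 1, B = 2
Nodal analysis, taking node 2 as the 0 V reference.
Source V1 fixes V_0 = 24 V.
KCL at each unknown node (sum of currents leaving = 0; resistances in Ω):
  Node 1: (V_1 - 24)/300 + (V_1 - 0)/60 = 0
Collecting terms: 0.02 × V_1 = 0.08  =>  V_1 = 4 V
Power in each resistor, P = (ΔV)²/R:
  P_R1 = (24 - 4)²/300 = 1.333 W
  P_R2 = (4 - 0)²/60 = 0.2667 W
P_total = P_R1 + P_R2 = 1.6 W

Final answer: 1.6 W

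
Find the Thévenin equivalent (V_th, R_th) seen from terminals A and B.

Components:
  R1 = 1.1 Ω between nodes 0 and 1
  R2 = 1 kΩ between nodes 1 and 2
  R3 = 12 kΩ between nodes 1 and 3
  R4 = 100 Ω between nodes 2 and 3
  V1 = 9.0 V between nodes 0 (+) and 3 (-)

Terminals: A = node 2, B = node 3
Step 1 — V_th is the open-circuit voltage V_A - V_B (nothing connected across the terminals).
Nodal analysis, taking node 3 as the 0 V reference.
Source V1 fixes V_0 = 9 V.
KCL at each unknown node (sum of currents leaving = 0; resistances in Ω):
  Node 1: (V_1 - 9)/1.1 + (V_1 - V_2)/1000 + (V_1 - 0)/12000 = 0
  Node 2: (V_2 - V_1)/1000 + (V_2 - 0)/100 = 0
Collecting terms (coefficients in siemens):
  0.9102·V_1 - 0.001·V_2 = 8.182
  0.011·V_2 - 0.001·V_1 = 0
Determinant D = (0.9102)(0.011) - (-0.001)(-0.001) = 0.01001
V_1 = [(8.182)(0.011) - (-0.001)(0)]/D = 8.99 V
V_2 = [(0.9102)(0) - (8.182)(-0.001)]/D = 0.8173 V
V_th = V_2 - V_3 = 0.8173 - 0 = 0.8173 V
Step 2 — R_th: zero the source — replace V1 by a short circuit (node 3 merges into node 0) — and find the resistance seen between A (node 2) and B (node 0).
Reduce the network between node 2 (A) and node 0 (B) by series/parallel combination:
  Rp1 = R1 ‖ R3 (parallel, both between nodes 0 and 1) = 1/(1/1.1 + 1/12000) = 1.1 Ω
  Rs1 = R2 + Rp1 (series, joined only at node 1) = 1000 + 1.1 = 1001 Ω
  Rp2 = R4 ‖ Rs1 (parallel, both between nodes 0 and 2) = 1/(1/100 + 1/1001) = 90.92 Ω
R_th = 90.92 Ω

Final answer: V_th = 0.8173 V, R_th = 90.92 Ω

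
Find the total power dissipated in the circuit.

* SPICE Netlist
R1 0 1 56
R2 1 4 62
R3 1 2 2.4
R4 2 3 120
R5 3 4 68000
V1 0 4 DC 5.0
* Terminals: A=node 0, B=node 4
Nodal analysis, taking node 4 as the 0 V reference.
Source V1 fixes V_0 = 5 V.
KCL at each unknown node (sum of currents leaving = 0; resistances in Ω):
  Node 1: (V_1 - 5)/56 + (V_1 - 0)/62 + (V_1 - V_2)/2.4 = 0
  Node 2: (V_2 - V_1)/2.4 + (V_2 - V_3)/120 = 0
  Node 3: (V_3 - V_2)/120 + (V_3 - 0)/68000 = 0
Collecting terms (coefficients in siemens):
  0.4507·V_1 - 0.4167·V_2 = 0.08929
  0.425·V_2 - 0.4167·V_1 - 0.008333·V_3 = 0
  0.008348·V_3 - 0.008333·V_2 = 0
Solving these 3 simultaneous equations (Gaussian elimination) gives:
  V_1 = 2.626 V, V_2 = 2.626 V, V_3 = 2.621 V
Power in each resistor, P = (ΔV)²/R:
  P_R1 = (5 - 2.626)²/56 = 0.1006 W
  P_R2 = (2.626 - 0)²/62 = 0.1112 W
  P_R3 = (2.626 - 2.626)²/2.4 = 0.000000003566 W
  P_R4 = (2.626 - 2.621)²/120 = 0.0000001783 W
  P_R5 = (2.621 - 0)²/68000 = 0.000101 W
P_total = P_R1 + P_R2 + P_R3 + P_R4 + P_R5 = 0.212 W

Final answer: 0.212 W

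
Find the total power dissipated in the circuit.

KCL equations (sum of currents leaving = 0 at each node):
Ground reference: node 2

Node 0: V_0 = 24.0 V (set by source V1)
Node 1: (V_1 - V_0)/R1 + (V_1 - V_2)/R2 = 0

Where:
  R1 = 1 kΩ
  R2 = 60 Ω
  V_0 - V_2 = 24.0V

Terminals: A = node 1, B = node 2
Nodal analysis, taking node 2 as the 0 V reference.
Source V1 fixes V_0 = 24 V.
KCL at each unknown node (sum of currents leaving = 0; resistances in Ω):
  Node 1: (V_1 - 24)/1000 + (V_1 - 0)/60 = 0
Collecting terms: 0.01767 × V_1 = 0.024  =>  V_1 = 1.358 V
Power in each resistor, P = (ΔV)²/R:
  P_R1 = (24 - 1.358)²/1000 = 0.5126 W
  P_R2 = (1.358 - 0)²/60 = 0.03076 W
P_total = P_R1 + P_R2 = 0.5434 W

Final answer: 0.5434 W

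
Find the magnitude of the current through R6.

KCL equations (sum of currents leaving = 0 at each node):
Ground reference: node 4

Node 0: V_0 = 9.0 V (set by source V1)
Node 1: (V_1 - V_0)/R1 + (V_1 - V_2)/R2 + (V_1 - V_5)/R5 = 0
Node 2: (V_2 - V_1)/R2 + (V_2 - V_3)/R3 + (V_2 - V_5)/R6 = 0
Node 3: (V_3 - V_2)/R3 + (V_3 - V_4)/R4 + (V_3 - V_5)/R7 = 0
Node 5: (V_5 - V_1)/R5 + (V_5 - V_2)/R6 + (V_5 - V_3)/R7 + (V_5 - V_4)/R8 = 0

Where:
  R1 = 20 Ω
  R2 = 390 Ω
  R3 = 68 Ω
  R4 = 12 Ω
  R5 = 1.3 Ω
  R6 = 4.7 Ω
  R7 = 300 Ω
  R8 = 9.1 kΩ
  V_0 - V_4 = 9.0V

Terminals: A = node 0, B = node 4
Nodal analysis, taking node 4 as the 0 V reference.
Source V1 fixes V_0 = 9 V.
KCL at each unknown node (sum of currents leaving = 0; resistances in Ω):
  Node 1: (V_1 - 9)/20 + (V_1 - V_2)/390 + (V_1 - V_5)/1.3 = 0
  Node 2: (V_2 - V_1)/390 + (V_2 - V_3)/68 + (V_2 - V_5)/4.7 = 0
  Node 3: (V_3 - V_2)/68 + (V_3 - 0)/12 + (V_3 - V_5)/300 = 0
  Node 5: (V_5 - V_1)/1.3 + (V_5 - V_2)/4.7 + (V_5 - V_3)/300 + (V_5 - 0)/9100 = 0
Collecting terms (coefficients in siemens):
  0.8218·V_1 - 0.002564·V_2 - 0.7692·V_5 = 0.45
  0.23·V_2 - 0.002564·V_1 - 0.01471·V_3 - 0.2128·V_5 = 0
  0.1014·V_3 - 0.01471·V_2 - 0.003333·V_5 = 0
  0.9854·V_5 - 0.7692·V_1 - 0.2128·V_2 - 0.003333·V_3 = 0
Solving these 4 simultaneous equations (Gaussian elimination) gives:
  V_1 = 7.027 V, V_2 = 6.535 V, V_3 = 1.175 V, V_5 = 6.9 V
I_R6 = (V_2 - V_5)/R6 = (6.535 - 6.9)/4.7 = -0.07757 A
|I_R6| = 0.07757 A

Final answer: |I_R6| = 0.07757 A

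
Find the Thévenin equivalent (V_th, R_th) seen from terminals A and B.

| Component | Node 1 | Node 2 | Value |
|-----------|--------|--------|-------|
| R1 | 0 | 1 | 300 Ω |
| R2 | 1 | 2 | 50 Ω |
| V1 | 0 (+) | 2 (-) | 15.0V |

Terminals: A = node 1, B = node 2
Step 1 — V_th is the open-circuit voltage V_A - V_B (nothing connected across the terminals).
Nodal analysis, taking node 2 as the 0 V reference.
Source V1 fixes V_0 = 15 V.
KCL at each unknown node (sum of currents leaving = 0; resistances in Ω):
  Node 1: (V_1 - 15)/300 + (V_1 - 0)/50 = 0
Collecting terms: 0.02333 × V_1 = 0.05  =>  V_1 = 2.143 V
V_th = V_1 - V_2 = 2.143 - 0 = 2.143 V
Step 2 — R_th: zero the source — replace V1 by a short circuit (node 2 merges into node 0) — and find the resistance seen between A (node 1) and B (node 0).
Reduce the network between node 1 (A) and node 0 (B) by series/parallel combination:
  Rp1 = R1 ‖ R2 (parallel, both between nodes 0 and 1) = 1/(1/300 + 1/50) = 42.86 Ω
R_th = 42.86 Ω

Final answer: V_th = 2.143 V, R_th = 42.86 Ω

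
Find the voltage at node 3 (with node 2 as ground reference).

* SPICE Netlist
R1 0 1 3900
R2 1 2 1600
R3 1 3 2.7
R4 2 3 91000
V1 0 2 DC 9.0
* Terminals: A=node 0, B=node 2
Nodal analysis, taking node 2 as the 0 V reference.
Source V1 fixes V_0 = 9 V.
KCL at each unknown node (sum of currents leaving = 0; resistances in Ω):
  Node 1: (V_1 - 9)/3900 + (V_1 - 0)/1600 + (V_1 - V_3)/2.7 = 0
  Node 3: (V_3 - V_1)/2.7 + (V_3 - 0)/91000 = 0
Collecting terms (coefficients in siemens):
  0.3713·V_1 - 0.3704·V_3 = 0.002308
  0.3704·V_3 - 0.3704·V_1 = 0
Determinant D = (0.3713)(0.3704) - (-0.3704)(-0.3704) = 0.0003305
V_1 = [(0.002308)(0.3704) - (-0.3704)(0)]/D = 2.586 V
V_3 = [(0.3713)(0) - (0.002308)(-0.3704)]/D = 2.586 V
The requested potential is V_3 = 2.586 V.

Final answer: V_3 = 2.586 V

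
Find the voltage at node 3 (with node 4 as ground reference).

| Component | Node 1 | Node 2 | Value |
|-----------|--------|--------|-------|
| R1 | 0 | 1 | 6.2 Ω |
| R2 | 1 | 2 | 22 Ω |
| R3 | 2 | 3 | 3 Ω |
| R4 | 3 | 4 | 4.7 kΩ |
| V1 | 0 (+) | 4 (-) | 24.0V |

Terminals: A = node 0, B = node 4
Nodal analysis, taking node 4 as the 0 V reference.
Source V1 fixes V_0 = 24 V.
KCL at each unknown node (sum of currents leaving = 0; resistances in Ω):
  Node 1: (V_1 - 24)/6.2 + (V_1 - V_2)/22 = 0
  Node 2: (V_2 - V_1)/22 + (V_2 - V_3)/3 = 0
  Node 3: (V_3 - V_2)/3 + (V_3 - 0)/4700 = 0
Collecting terms (coefficients in siemens):
  0.2067·V_1 - 0.04545·V_2 = 3.871
  0.3788·V_2 - 0.04545·V_1 - 0.3333·V_3 = 0
  0.3335·V_3 - 0.3333·V_2 = 0
Solving these 3 simultaneous equations (Gaussian elimination) gives:
  V_1 = 23.97 V, V_2 = 23.86 V, V_3 = 23.84 V
The requested potential is V_3 = 23.84 V.

Final answer: V_3 = 23.84 V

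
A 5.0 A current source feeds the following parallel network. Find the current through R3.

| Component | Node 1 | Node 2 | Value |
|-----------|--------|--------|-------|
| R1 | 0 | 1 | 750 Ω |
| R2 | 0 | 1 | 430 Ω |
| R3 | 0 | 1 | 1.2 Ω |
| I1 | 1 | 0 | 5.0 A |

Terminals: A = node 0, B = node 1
All resistors sit directly between nodes 0 and 1, so they are in parallel and share one voltage V; the full source current 5 A splits among them.
1/R_par = 1/750 + 1/430 + 1/1.2 = 0.837 S  =>  R_par = 1.195 Ω
V = I × R_par = 5 × 1.195 = 5.974 V
I_R3 = V/R3 = 5.974/1.2 = 4.978 A

Final answer: 4.978 A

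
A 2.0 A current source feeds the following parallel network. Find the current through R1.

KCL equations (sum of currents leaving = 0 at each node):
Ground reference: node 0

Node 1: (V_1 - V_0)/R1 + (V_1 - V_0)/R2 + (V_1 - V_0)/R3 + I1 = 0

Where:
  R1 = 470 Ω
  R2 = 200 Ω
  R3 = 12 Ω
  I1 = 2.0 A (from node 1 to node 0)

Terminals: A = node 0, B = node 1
All resistors sit directly between nodes 0 and 1, so they are in parallel and share one voltage V; the full source current 2 A splits among them.
1/R_par = 1/470 + 1/200 + 1/12 = 0.09046 S  =>  R_par = 11.05 Ω
V = I × R_par = 2 × 11.05 = 22.11 V
I_R1 = V/R1 = 22.11/470 = 0.04704 A

Final answer: 0.04704 A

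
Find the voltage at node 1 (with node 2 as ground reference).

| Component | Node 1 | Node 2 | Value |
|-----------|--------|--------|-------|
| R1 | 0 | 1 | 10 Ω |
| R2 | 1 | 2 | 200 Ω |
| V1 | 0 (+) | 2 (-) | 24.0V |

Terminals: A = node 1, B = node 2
Nodal analysis, taking node 2 as the 0 V reference.
Source V1 fixes V_0 = 24 V.
KCL at each unknown node (sum of currents leaving = 0; resistances in Ω):
  Node 1: (V_1 - 24)/10 + (V_1 - 0)/200 = 0
Collecting terms: 0.105 × V_1 = 2.4  =>  V_1 = 22.86 V
The requested potential is V_1 = 22.86 V.

Final answer: V_1 = 22.86 V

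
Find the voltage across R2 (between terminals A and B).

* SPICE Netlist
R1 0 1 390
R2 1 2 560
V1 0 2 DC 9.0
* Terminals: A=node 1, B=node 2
R1 and R2 are in series across V1 (node 0 → node 1 → node 2), and the output A–B is taken across R2, so this is a voltage divider.
Series current: I = V1/(R1 + R2) = 9/(390 + 560) = 9/950 = 0.009474 A
V_R2 = I × R2 = V1 × R2/(R1 + R2) = 9 × 560/950 = 5.305 V

Final answer: 5.305 V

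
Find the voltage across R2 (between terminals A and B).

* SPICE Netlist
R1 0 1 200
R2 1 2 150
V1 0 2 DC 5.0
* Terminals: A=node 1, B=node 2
R1 and R2 are in series across V1 (node 0 → node 1 → node 2), and the output A–B is taken across R2, so this is a voltage divider.
Series current: I = V1/(R1 + R2) = 5/(200 + 150) = 5/350 = 0.01429 A
V_R2 = I × R2 = V1 × R2/(R1 + R2) = 5 × 150/350 = 2.143 V

Final answer: 2.143 V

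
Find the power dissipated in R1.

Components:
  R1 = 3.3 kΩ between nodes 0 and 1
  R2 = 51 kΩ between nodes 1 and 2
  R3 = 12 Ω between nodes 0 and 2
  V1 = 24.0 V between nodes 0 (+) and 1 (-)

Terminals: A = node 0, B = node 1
Nodal analysis, taking node 1 as the 0 V reference.
Source V1 fixes V_0 = 24 V.
KCL at each unknown node (sum of currents leaving = 0; resistances in Ω):
  Node 2: (V_2 - 0)/51000 + (V_2 - 24)/12 = 0
Collecting terms: 0.08335 × V_2 = 2  =>  V_2 = 23.99 V
I_R1 = (V_0 - V_1)/R1 = (24 - 0)/3300 = 0.007273 A
P_R1 = I_R1² × R1 = (0.007273)² × 3300 = 0.1745 W

Final answer: 0.1745 W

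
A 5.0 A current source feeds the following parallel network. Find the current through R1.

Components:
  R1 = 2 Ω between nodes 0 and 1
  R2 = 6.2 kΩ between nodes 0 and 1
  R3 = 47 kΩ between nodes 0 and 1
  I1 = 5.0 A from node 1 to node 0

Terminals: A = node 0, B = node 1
All resistors sit directly between nodes 0 and 1, so they are in parallel and share one voltage V; the full source current 5 A splits among them.
1/R_par = 1/2 + 1/6200 + 1/47000 = 0.5002 S  =>  R_par = 1.999 Ω
V = I × R_par = 5 × 1.999 = 9.996 V
I_R1 = V/R1 = 9.996/2 = 4.998 A

Final answer: 4.998 A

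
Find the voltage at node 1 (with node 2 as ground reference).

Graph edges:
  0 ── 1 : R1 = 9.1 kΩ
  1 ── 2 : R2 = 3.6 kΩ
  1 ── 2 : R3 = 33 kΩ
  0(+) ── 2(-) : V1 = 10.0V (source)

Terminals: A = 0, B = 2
Nodal analysis, taking node 2 as the 0 V reference.
Source V1 fixes V_0 = 10 V.
KCL at each unknown node (sum of currents leaving = 0; resistances in Ω):
  Node 1: (V_1 - 10)/9100 + (V_1 - 0)/3600 + (V_1 - 0)/33000 = 0
Collecting terms: 0.000418 × V_1 = 0.001099  =>  V_1 = 2.629 V
The requested potential is V_1 = 2.629 V.

Final answer: V_1 = 2.629 V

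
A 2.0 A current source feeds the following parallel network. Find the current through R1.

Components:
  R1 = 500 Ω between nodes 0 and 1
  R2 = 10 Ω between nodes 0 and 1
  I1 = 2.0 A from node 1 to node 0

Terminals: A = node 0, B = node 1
All resistors sit directly between nodes 0 and 1, so they are in parallel and share one voltage V; the full source current 2 A splits among them.
1/R_par = 1/500 + 1/10 = 0.102 S  =>  R_par = 9.804 Ω
V = I × R_par = 2 × 9.804 = 19.61 V
I_R1 = V/R1 = 19.61/500 = 0.03922 A

Final answer: 0.03922 A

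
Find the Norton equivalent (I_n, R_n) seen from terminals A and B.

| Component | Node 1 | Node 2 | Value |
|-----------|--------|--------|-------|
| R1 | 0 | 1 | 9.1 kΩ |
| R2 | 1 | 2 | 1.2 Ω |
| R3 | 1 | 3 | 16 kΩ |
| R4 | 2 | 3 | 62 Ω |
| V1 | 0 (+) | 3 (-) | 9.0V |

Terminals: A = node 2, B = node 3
Find the Thévenin equivalent first; then I_n = V_th/R_th and R_n = R_th.
Step 1 — V_th is the open-circuit voltage V_A - V_B (nothing connected across the terminals).
Nodal analysis, taking node 3 as the 0 V reference.
Source V1 fixes V_0 = 9 V.
KCL at each unknown node (sum of currents leaving = 0; resistances in Ω):
  Node 1: (V_1 - 9)/9100 + (V_1 - V_2)/1.2 + (V_1 - 0)/16000 = 0
  Node 2: (V_2 - V_1)/1.2 + (V_2 - 0)/62 = 0
Collecting terms (coefficients in siemens):
  0.8335·V_1 - 0.8333·V_2 = 0.000989
  0.8495·V_2 - 0.8333·V_1 = 0
Determinant D = (0.8335)(0.8495) - (-0.8333)(-0.8333) = 0.01359
V_1 = [(0.000989)(0.8495) - (-0.8333)(0)]/D = 0.06183 V
V_2 = [(0.8335)(0) - (0.000989)(-0.8333)]/D = 0.06066 V
V_th = V_2 - V_3 = 0.06066 - 0 = 0.06066 V
Step 2 — R_th: zero the source — replace V1 by a short circuit (node 3 merges into node 0) — and find the resistance seen between A (node 2) and B (node 0).
Reduce the network between node 2 (A) and node 0 (B) by series/parallel combination:
  Rp1 = R1 ‖ R3 (parallel, both between nodes 0 and 1) = 1/(1/9100 + 1/16000) = 5801 Ω
  Rs1 = R2 + Rp1 (series, joined only at node 1) = 1.2 + 5801 = 5802 Ω
  Rp2 = R4 ‖ Rs1 (parallel, both between nodes 0 and 2) = 1/(1/62 + 1/5802) = 61.34 Ω
R_th = 61.34 Ω
I_n = V_th/R_th = 0.06066/61.34 = 0.0009888 A, and R_n = R_th = 61.34 Ω

Final answer: I_n = 0.0009888 A, R_n = 61.34 Ω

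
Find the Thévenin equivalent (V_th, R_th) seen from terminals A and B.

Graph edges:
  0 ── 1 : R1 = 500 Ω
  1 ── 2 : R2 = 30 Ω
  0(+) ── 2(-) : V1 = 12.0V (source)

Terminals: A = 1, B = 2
Step 1 — V_th is the open-circuit voltage V_A - V_B (nothing connected across the terminals).
Nodal analysis, taking node 2 as the 0 V reference.
Source V1 fixes V_0 = 12 V.
KCL at each unknown node (sum of currents leaving = 0; resistances in Ω):
  Node 1: (V_1 - 12)/500 + (V_1 - 0)/30 = 0
Collecting terms: 0.03533 × V_1 = 0.024  =>  V_1 = 0.6792 V
V_th = V_1 - V_2 = 0.6792 - 0 = 0.6792 V
Step 2 — R_th: zero the source — replace V1 by a short circuit (node 2 merges into node 0) — and find the resistance seen between A (node 1) and B (node 0).
Reduce the network between node 1 (A) and node 0 (B) by series/parallel combination:
  Rp1 = R1 ‖ R2 (parallel, both between nodes 0 and 1) = 1/(1/500 + 1/30) = 28.3 Ω
R_th = 28.3 Ω

Final answer: V_th = 0.6792 V, R_th = 28.3 Ω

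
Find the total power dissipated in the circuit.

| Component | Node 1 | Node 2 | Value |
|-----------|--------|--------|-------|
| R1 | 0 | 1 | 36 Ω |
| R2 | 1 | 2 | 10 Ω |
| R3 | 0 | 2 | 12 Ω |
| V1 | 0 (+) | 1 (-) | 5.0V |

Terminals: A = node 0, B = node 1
Nodal analysis, taking node 1 as the 0 V reference.
Source V1 fixes V_0 = 5 V.
KCL at each unknown node (sum of currents leaving = 0; resistances in Ω):
  Node 2: (V_2 - 0)/10 + (V_2 - 5)/12 = 0
Collecting terms: 0.1833 × V_2 = 0.4167  =>  V_2 = 2.273 V
Power in each resistor, P = (ΔV)²/R:
  P_R1 = (5 - 0)²/36 = 0.6944 W
  P_R2 = (0 - 2.273)²/10 = 0.5165 W
  P_R3 = (5 - 2.273)²/12 = 0.6198 W
P_total = P_R1 + P_R2 + P_R3 = 1.831 W

Final answer: 1.831 W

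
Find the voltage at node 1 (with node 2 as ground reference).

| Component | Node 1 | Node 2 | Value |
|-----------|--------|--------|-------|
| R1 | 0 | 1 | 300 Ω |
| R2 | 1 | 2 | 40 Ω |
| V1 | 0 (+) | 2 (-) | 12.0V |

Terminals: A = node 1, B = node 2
Nodal analysis, taking node 2 as the 0 V reference.
Source V1 fixes V_0 = 12 V.
KCL at each unknown node (sum of currents leaving = 0; resistances in Ω):
  Node 1: (V_1 - 12)/300 + (V_1 - 0)/40 = 0
Collecting terms: 0.02833 × V_1 = 0.04  =>  V_1 = 1.412 V
The requested potential is V_1 = 1.412 V.

Final answer: V_1 = 1.412 V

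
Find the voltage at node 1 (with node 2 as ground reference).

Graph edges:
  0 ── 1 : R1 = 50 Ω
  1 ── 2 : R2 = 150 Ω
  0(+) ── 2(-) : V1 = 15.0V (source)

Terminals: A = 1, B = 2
Nodal analysis, taking node 2 as the 0 V reference.
Source V1 fixes V_0 = 15 V.
KCL at each unknown node (sum of currents leaving = 0; resistances in Ω):
  Node 1: (V_1 - 15)/50 + (V_1 - 0)/150 = 0
Collecting terms: 0.02667 × V_1 = 0.3  =>  V_1 = 11.25 V
The requested potential is V_1 = 11.25 V.

Final answer: V_1 = 11.25 V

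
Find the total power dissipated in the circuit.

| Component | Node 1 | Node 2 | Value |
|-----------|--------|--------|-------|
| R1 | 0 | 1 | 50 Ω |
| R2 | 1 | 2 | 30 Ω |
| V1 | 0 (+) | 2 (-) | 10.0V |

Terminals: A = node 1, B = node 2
Nodal analysis, taking node 2 as the 0 V reference.
Source V1 fixes V_0 = 10 V.
KCL at each unknown node (sum of currents leaving = 0; resistances in Ω):
  Node 1: (V_1 - 10)/50 + (V_1 - 0)/30 = 0
Collecting terms: 0.05333 × V_1 = 0.2  =>  V_1 = 3.75 V
Power in each resistor, P = (ΔV)²/R:
  P_R1 = (10 - 3.75)²/50 = 0.7812 W
  P_R2 = (3.75 - 0)²/30 = 0.4688 W
P_total = P_R1 + P_R2 = 1.25 W

Final answer: 1.25 W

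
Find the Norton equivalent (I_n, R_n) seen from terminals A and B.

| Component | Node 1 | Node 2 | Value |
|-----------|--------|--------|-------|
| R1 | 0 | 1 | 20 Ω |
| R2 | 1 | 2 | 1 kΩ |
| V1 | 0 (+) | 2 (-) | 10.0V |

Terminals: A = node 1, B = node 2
Find the Thévenin equivalent first; then I_n = V_th/R_th and R_n = R_th.
Step 1 — V_th is the open-circuit voltage V_A - V_B (nothing connected across the terminals).
Nodal analysis, taking node 2 as the 0 V reference.
Source V1 fixes V_0 = 10 V.
KCL at each unknown node (sum of currents leaving = 0; resistances in Ω):
  Node 1: (V_1 - 10)/20 + (V_1 - 0)/1000 = 0
Collecting terms: 0.051 × V_1 = 0.5  =>  V_1 = 9.804 V
V_th = V_1 - V_2 = 9.804 - 0 = 9.804 V
Step 2 — R_th: zero the source — replace V1 by a short circuit (node 2 merges into node 0) — and find the resistance seen between A (node 1) and B (node 0).
Reduce the network between node 1 (A) and node 0 (B) by series/parallel combination:
  Rp1 = R1 ‖ R2 (parallel, both between nodes 0 and 1) = 1/(1/20 + 1/1000) = 19.61 Ω
R_th = 19.61 Ω
I_n = V_th/R_th = 9.804/19.61 = 0.5 A, and R_n = R_th = 19.61 Ω

Final answer: I_n = 0.5 A, R_n = 19.61 Ω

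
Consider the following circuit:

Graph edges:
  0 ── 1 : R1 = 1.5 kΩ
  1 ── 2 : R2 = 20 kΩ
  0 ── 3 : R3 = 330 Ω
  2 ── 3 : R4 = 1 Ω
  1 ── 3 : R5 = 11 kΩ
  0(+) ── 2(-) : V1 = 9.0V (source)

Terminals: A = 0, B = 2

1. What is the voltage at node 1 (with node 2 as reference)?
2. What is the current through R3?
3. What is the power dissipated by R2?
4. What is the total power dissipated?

Nodal analysis, taking node 2 as the 0 V reference.
Source V1 fixes V_0 = 9 V.
KCL at each unknown node (sum of currents leaving = 0; resistances in Ω):
  Node 1: (V_1 - 9)/1500 + (V_1 - 0)/20000 + (V_1 - V_3)/11000 = 0
  Node 3: (V_3 - 9)/330 + (V_3 - 0)/1 + (V_3 - V_1)/11000 = 0
Collecting terms (coefficients in siemens):
  0.0008076·V_1 - 0.00009091·V_3 = 0.006
  1.003·V_3 - 0.00009091·V_1 = 0.02727
Determinant D = (0.0008076)(1.003) - (-0.00009091)(-0.00009091) = 0.0008101
V_1 = [(0.006)(1.003) - (-0.00009091)(0.02727)]/D = 7.433 V
V_3 = [(0.0008076)(0.02727) - (0.006)(-0.00009091)]/D = 0.02786 V
Part 1:
  Read off the nodal solution: V_1 = 7.433 V
Part 2:
  I_R3 = (V_0 - V_3)/R3 = (9 - 0.02786)/330 = 0.02719 A
  Magnitude: I_R3 = 0.02719 A
Part 3:
  I_R2 = (V_1 - V_2)/R2 = (7.433 - 0)/20000 = 0.0003716 A
  P_R2 = I_R2² × R2 = (0.0003716)² × 20000 = 0.002762 W
Part 4:
  Power in each resistor, P = (ΔV)²/R:
    P_R1 = (9 - 7.433)²/1500 = 0.001637 W
    P_R2 = (7.433 - 0)²/20000 = 0.002762 W
    P_R3 = (9 - 0.02786)²/330 = 0.2439 W
    P_R4 = (0 - 0.02786)²/1 = 0.0007763 W
    P_R5 = (7.433 - 0.02786)²/11000 = 0.004985 W
  P_total = P_R1 + P_R2 + P_R3 + P_R4 + P_R5 = 0.2541 W

Final answers:
1. V_1 = 7.433 V
2. I_R3 = 0.02719 A
3. P_R2 = 0.002762 W
4. P_total = 0.2541 W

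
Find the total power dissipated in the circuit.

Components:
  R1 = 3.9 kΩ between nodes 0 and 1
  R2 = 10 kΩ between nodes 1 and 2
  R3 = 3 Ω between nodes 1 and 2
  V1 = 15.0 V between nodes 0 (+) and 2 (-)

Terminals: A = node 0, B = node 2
Nodal analysis, taking node 2 as the 0 V reference.
Source V1 fixes V_0 = 15 V.
KCL at each unknown node (sum of currents leaving = 0; resistances in Ω):
  Node 1: (V_1 - 15)/3900 + (V_1 - 0)/10000 + (V_1 - 0)/3 = 0
Collecting terms: 0.3337 × V_1 = 0.003846  =>  V_1 = 0.01153 V
Power in each resistor, P = (ΔV)²/R:
  P_R1 = (15 - 0.01153)²/3900 = 0.0576 W
  P_R2 = (0.01153 - 0)²/10000 = 0.00000001329 W
  P_R3 = (0.01153 - 0)²/3 = 0.00004428 W
P_total = P_R1 + P_R2 + P_R3 = 0.05765 W

Final answer: 0.05765 W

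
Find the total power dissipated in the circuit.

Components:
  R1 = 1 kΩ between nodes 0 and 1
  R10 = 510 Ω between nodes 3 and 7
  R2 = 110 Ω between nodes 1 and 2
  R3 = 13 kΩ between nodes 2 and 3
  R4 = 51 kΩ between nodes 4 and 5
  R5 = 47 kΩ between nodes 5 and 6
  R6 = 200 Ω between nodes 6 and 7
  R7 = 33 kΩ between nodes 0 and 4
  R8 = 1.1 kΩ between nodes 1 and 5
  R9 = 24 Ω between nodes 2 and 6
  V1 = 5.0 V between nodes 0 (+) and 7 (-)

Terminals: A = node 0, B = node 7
Nodal analysis, taking node 7 as the 0 V reference.
Source V1 fixes V_0 = 5 V.
KCL at each unknown node (sum of currents leaving = 0; resistances in Ω):
  Node 1: (V_1 - 5)/1000 + (V_1 - V_2)/110 + (V_1 - V_5)/1100 = 0
  Node 2: (V_2 - V_1)/110 + (V_2 - V_3)/13000 + (V_2 - V_6)/24 = 0
  Node 3: (V_3 - V_2)/13000 + (V_3 - 0)/510 = 0
  Node 4: (V_4 - V_5)/51000 + (V_4 - 5)/33000 = 0
  Node 5: (V_5 - V_4)/51000 + (V_5 - V_6)/47000 + (V_5 - V_1)/1100 = 0
  Node 6: (V_6 - V_5)/47000 + (V_6 - 0)/200 + (V_6 - V_2)/24 = 0
Collecting terms (coefficients in siemens):
  0.011·V_1 - 0.009091·V_2 - 0.0009091·V_5 = 0.005
  0.05083·V_2 - 0.009091·V_1 - 0.00007692·V_3 - 0.04167·V_6 = 0
  0.002038·V_3 - 0.00007692·V_2 = 0
  0.00004991·V_4 - 0.00001961·V_5 = 0.0001515
  0.00095·V_5 - 0.0009091·V_1 - 0.00001961·V_4 - 0.00002128·V_6 = 0
  0.04669·V_6 - 0.04167·V_2 - 0.00002128·V_5 = 0
Solving these 6 simultaneous equations (Gaussian elimination) gives:
  V_1 = 1.251 V, V_2 = 0.8355 V, V_3 = 0.03154 V, V_4 = 3.541 V
  V_5 = 1.287 V, V_6 = 0.7462 V
Power in each resistor, P = (ΔV)²/R:
  P_R1 = (5 - 1.251)²/1000 = 0.01405 W
  P_R2 = (1.251 - 0.8355)²/110 = 0.001573 W
  P_R3 = (0.8355 - 0.03154)²/13000 = 0.00004971 W
  P_R4 = (3.541 - 1.287)²/51000 = 0.00009963 W
  P_R5 = (1.287 - 0.7462)²/47000 = 0.000006231 W
  P_R6 = (0.7462 - 0)²/200 = 0.002784 W
  P_R7 = (5 - 3.541)²/33000 = 0.00006446 W
  P_R8 = (1.251 - 1.287)²/1100 = 0.000001175 W
  P_R9 = (0.8355 - 0.7462)²/24 = 0.000332 W
  P_R10 = (0.03154 - 0)²/510 = 0.00000195 W
P_total = P_R1 + P_R2 + P_R3 + P_R4 + P_R5 + P_R6 + P_R7 + P_R8 + P_R9 + P_R10 = 0.01896 W

Final answer: 0.01896 W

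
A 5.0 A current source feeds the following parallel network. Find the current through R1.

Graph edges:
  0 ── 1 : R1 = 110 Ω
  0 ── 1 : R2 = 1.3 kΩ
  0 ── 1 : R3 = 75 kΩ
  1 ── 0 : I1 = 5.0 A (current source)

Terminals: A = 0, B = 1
All resistors sit directly between nodes 0 and 1, so they are in parallel and share one voltage V; the full source current 5 A splits among them.
1/R_par = 1/110 + 1/1300 + 1/75000 = 0.009873 S  =>  R_par = 101.3 Ω
V = I × R_par = 5 × 101.3 = 506.4 V
I_R1 = V/R1 = 506.4/110 = 4.604 A

Final answer: 4.604 A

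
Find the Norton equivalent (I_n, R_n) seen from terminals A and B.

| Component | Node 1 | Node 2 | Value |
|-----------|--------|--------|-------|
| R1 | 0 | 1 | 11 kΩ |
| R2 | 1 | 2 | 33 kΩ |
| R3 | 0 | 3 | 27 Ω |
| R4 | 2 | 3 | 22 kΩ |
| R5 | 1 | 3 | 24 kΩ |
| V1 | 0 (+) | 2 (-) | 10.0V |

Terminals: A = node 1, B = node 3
Find the Thévenin equivalent first; then I_n = V_th/R_th and R_n = R_th.
Step 1 — V_th is the open-circuit voltage V_A - V_B (nothing connected across the terminals).
Nodal analysis, taking node 2 as the 0 V reference.
Source V1 fixes V_0 = 10 V.
KCL at each unknown node (sum of currents leaving = 0; resistances in Ω):
  Node 1: (V_1 - 10)/11000 + (V_1 - 0)/33000 + (V_1 - V_3)/24000 = 0
  Node 3: (V_3 - 10)/27 + (V_3 - 0)/22000 + (V_3 - V_1)/24000 = 0
Collecting terms (coefficients in siemens):
  0.0001629·V_1 - 0.00004167·V_3 = 0.0009091
  0.03712·V_3 - 0.00004167·V_1 = 0.3704
Determinant D = (0.0001629)(0.03712) - (-0.00004167)(-0.00004167) = 0.000006045
V_1 = [(0.0009091)(0.03712) - (-0.00004167)(0.3704)]/D = 8.136 V
V_3 = [(0.0001629)(0.3704) - (0.0009091)(-0.00004167)]/D = 9.986 V
V_th = V_1 - V_3 = 8.136 - 9.986 = -1.85 V
Step 2 — R_th: zero the source — replace V1 by a short circuit (node 2 merges into node 0) — and find the resistance seen between A (node 1) and B (node 3).
Reduce the network between node 1 (A) and node 3 (B) by series/parallel combination:
  Rp1 = R1 ‖ R2 (parallel, both between nodes 0 and 1) = 1/(1/11000 + 1/33000) = 8250 Ω
  Rp2 = R3 ‖ R4 (parallel, both between nodes 0 and 3) = 1/(1/27 + 1/22000) = 26.97 Ω
  Rs1 = Rp1 + Rp2 (series, joined only at node 0) = 8250 + 26.97 = 8277 Ω
  Rp3 = R5 ‖ Rs1 (parallel, both between nodes 1 and 3) = 1/(1/24000 + 1/8277) = 6154 Ω
R_th = 6.154 kΩ
I_n = V_th/R_th = -1.85/6154 = -0.0003006 A, and R_n = R_th = 6.154 kΩ

Final answer: I_n = -0.0003006 A, R_n = 6.154 kΩ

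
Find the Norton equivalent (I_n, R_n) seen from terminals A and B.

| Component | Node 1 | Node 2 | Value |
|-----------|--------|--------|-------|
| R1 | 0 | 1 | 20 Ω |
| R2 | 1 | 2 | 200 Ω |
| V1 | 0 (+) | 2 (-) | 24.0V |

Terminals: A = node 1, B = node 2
Find the Thévenin equivalent first; then I_n = V_th/R_th and R_n = R_th.
Step 1 — V_th is the open-circuit voltage V_A - V_B (nothing connected across the terminals).
Nodal analysis, taking node 2 as the 0 V reference.
Source V1 fixes V_0 = 24 V.
KCL at each unknown node (sum of currents leaving = 0; resistances in Ω):
  Node 1: (V_1 - 24)/20 + (V_1 - 0)/200 = 0
Collecting terms: 0.055 × V_1 = 1.2  =>  V_1 = 21.82 V
V_th = V_1 - V_2 = 21.82 - 0 = 21.82 V
Step 2 — R_th: zero the source — replace V1 by a short circuit (node 2 merges into node 0) — and find the resistance seen between A (node 1) and B (node 0).
Reduce the network between node 1 (A) and node 0 (B) by series/parallel combination:
  Rp1 = R1 ‖ R2 (parallel, both between nodes 0 and 1) = 1/(1/20 + 1/200) = 18.18 Ω
R_th = 18.18 Ω
I_n = V_th/R_th = 21.82/18.18 = 1.2 A, and R_n = R_th = 18.18 Ω

Final answer: I_n = 1.2 A, R_n = 18.18 Ω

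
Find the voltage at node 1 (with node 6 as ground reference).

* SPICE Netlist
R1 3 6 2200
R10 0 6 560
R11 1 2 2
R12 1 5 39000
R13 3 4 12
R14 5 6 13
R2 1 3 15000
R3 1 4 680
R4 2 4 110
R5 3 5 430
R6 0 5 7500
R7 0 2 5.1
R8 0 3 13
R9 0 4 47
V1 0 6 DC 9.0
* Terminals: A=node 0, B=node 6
Nodal analysis, taking node 6 as the 0 V reference.
Source V1 fixes V_0 = 9 V.
KCL at each unknown node (sum of currents leaving = 0; resistances in Ω):
  Node 1: (V_1 - V_3)/15000 + (V_1 - V_4)/680 + (V_1 - V_2)/2 + (V_1 - V_5)/39000 = 0
  Node 2: (V_2 - V_4)/110 + (V_2 - 9)/5.1 + (V_2 - V_1)/2 = 0
  Node 3: (V_3 - 0)/2200 + (V_3 - V_1)/15000 + (V_3 - V_5)/430 + (V_3 - 9)/13 + (V_3 - V_4)/12 = 0
  Node 4: (V_4 - V_1)/680 + (V_4 - V_2)/110 + (V_4 - 9)/47 + (V_4 - V_3)/12 = 0
  Node 5: (V_5 - V_3)/430 + (V_5 - 9)/7500 + (V_5 - V_1)/39000 + (V_5 - 0)/13 = 0
Collecting terms (coefficients in siemens):
  0.5016·V_1 - 0.5·V_2 - 0.00006667·V_3 - 0.001471·V_4 - 0.00002564·V_5 = 0
  0.7052·V_2 - 0.5·V_1 - 0.009091·V_4 = 1.765
  0.1631·V_3 - 0.00006667·V_1 - 0.08333·V_4 - 0.002326·V_5 = 0.6923
  0.1152·V_4 - 0.001471·V_1 - 0.009091·V_2 - 0.08333·V_3 = 0.1915
  0.07941·V_5 - 0.00002564·V_1 - 0.002326·V_3 = 0.0012
Solving these 5 simultaneous equations (Gaussian elimination) gives:
  V_1 = 8.989 V, V_2 = 8.99 V, V_3 = 8.762 V, V_4 = 8.827 V
  V_5 = 0.2746 V
The requested potential is V_1 = 8.989 V.

Final answer: V_1 = 8.989 V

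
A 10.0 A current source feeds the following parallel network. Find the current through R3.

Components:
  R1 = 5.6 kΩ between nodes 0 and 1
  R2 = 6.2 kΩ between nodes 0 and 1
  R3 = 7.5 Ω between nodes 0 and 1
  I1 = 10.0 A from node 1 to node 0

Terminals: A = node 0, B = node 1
All resistors sit directly between nodes 0 and 1, so they are in parallel and share one voltage V; the full source current 10 A splits among them.
1/R_par = 1/5600 + 1/6200 + 1/7.5 = 0.1337 S  =>  R_par = 7.481 Ω
V = I × R_par = 10 × 7.481 = 74.81 V
I_R3 = V/R3 = 74.81/7.5 = 9.975 A

Final answer: 9.975 A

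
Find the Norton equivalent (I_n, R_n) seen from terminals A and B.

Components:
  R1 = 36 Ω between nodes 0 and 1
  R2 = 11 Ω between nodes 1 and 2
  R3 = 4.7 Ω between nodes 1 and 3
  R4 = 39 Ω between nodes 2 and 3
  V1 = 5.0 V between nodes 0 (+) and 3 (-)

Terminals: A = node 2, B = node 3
Find the Thévenin equivalent first; then I_n = V_th/R_th and R_n = R_th.
Step 1 — V_th is the open-circuit voltage V_A - V_B (nothing connected across the terminals).
Nodal analysis, taking node 3 as the 0 V reference.
Source V1 fixes V_0 = 5 V.
KCL at each unknown node (sum of currents leaving = 0; resistances in Ω):
  Node 1: (V_1 - 5)/36 + (V_1 - V_2)/11 + (V_1 - 0)/4.7 = 0
  Node 2: (V_2 - V_1)/11 + (V_2 - 0)/39 = 0
Collecting terms (coefficients in siemens):
  0.3315·V_1 - 0.09091·V_2 = 0.1389
  0.1166·V_2 - 0.09091·V_1 = 0
Determinant D = (0.3315)(0.1166) - (-0.09091)(-0.09091) = 0.03037
V_1 = [(0.1389)(0.1166) - (-0.09091)(0)]/D = 0.5331 V
V_2 = [(0.3315)(0) - (0.1389)(-0.09091)]/D = 0.4158 V
V_th = V_2 - V_3 = 0.4158 - 0 = 0.4158 V
Step 2 — R_th: zero the source — replace V1 by a short circuit (node 3 merges into node 0) — and find the resistance seen between A (node 2) and B (node 0).
Reduce the network between node 2 (A) and node 0 (B) by series/parallel combination:
  Rp1 = R1 ‖ R3 (parallel, both between nodes 0 and 1) = 1/(1/36 + 1/4.7) = 4.157 Ω
  Rs1 = R2 + Rp1 (series, joined only at node 1) = 11 + 4.157 = 15.16 Ω
  Rp2 = R4 ‖ Rs1 (parallel, both between nodes 0 and 2) = 1/(1/39 + 1/15.16) = 10.92 Ω
R_th = 10.92 Ω
I_n = V_th/R_th = 0.4158/10.92 = 0.03809 A, and R_n = R_th = 10.92 Ω

Final answer: I_n = 0.03809 A, R_n = 10.92 Ω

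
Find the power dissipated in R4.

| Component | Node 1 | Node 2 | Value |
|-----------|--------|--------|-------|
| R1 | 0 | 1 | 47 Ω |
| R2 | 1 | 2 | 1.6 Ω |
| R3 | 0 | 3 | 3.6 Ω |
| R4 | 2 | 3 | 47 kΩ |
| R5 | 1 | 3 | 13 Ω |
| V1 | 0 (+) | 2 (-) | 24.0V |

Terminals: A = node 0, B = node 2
Nodal analysis, taking node 2 as the 0 V reference.
Source V1 fixes V_0 = 24 V.
KCL at each unknown node (sum of currents leaving = 0; resistances in Ω):
  Node 1: (V_1 - 24)/47 + (V_1 - 0)/1.6 + (V_1 - V_3)/13 = 0
  Node 3: (V_3 - 24)/3.6 + (V_3 - 0)/47000 + (V_3 - V_1)/13 = 0
Collecting terms (coefficients in siemens):
  0.7232·V_1 - 0.07692·V_3 = 0.5106
  0.3547·V_3 - 0.07692·V_1 = 6.667
Determinant D = (0.7232)(0.3547) - (-0.07692)(-0.07692) = 0.2506
V_1 = [(0.5106)(0.3547) - (-0.07692)(6.667)]/D = 2.769 V
V_3 = [(0.7232)(6.667) - (0.5106)(-0.07692)]/D = 19.39 V
I_R4 = (V_2 - V_3)/R4 = (0 - 19.39)/47000 = -0.0004126 A
P_R4 = I_R4² × R4 = (-0.0004126)² × 47000 = 0.008003 W

Final answer: 0.008003 W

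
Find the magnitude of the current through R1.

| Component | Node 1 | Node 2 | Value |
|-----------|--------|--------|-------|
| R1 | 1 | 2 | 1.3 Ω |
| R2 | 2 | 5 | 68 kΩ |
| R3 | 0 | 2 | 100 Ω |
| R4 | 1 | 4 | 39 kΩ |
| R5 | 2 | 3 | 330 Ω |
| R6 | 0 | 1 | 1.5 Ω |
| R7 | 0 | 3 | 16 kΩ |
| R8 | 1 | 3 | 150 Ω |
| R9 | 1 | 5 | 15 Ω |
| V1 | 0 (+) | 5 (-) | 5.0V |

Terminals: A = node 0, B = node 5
Nodal analysis, taking node 5 as the 0 V reference.
Source V1 fixes V_0 = 5 V.
KCL at each unknown node (sum of currents leaving = 0; resistances in Ω):
  Node 1: (V_1 - V_2)/1.3 + (V_1 - V_4)/39000 + (V_1 - 5)/1.5 + (V_1 - V_3)/150 + (V_1 - 0)/15 = 0
  Node 2: (V_2 - V_1)/1.3 + (V_2 - 0)/68000 + (V_2 - 5)/100 + (V_2 - V_3)/330 = 0
  Node 3: (V_3 - V_2)/330 + (V_3 - 5)/16000 + (V_3 - V_1)/150 = 0
  Node 4: (V_4 - V_1)/39000 = 0
Collecting terms (coefficients in siemens):
  1.509·V_1 - 0.7692·V_2 - 0.006667·V_3 - 0.00002564·V_4 = 3.333
  0.7823·V_2 - 0.7692·V_1 - 0.00303·V_3 = 0.05
  0.009759·V_3 - 0.006667·V_1 - 0.00303·V_2 = 0.0003125
  0.00002564·V_4 - 0.00002564·V_1 = 0
Solving these 4 simultaneous equations (Gaussian elimination) gives:
  V_1 = 4.551 V, V_2 = 4.557 V, V_3 = 4.556 V, V_4 = 4.551 V
I_R1 = (V_1 - V_2)/R1 = (4.551 - 4.557)/1.3 = -0.004359 A
|I_R1| = 0.004359 A

Final answer: |I_R1| = 0.004359 A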